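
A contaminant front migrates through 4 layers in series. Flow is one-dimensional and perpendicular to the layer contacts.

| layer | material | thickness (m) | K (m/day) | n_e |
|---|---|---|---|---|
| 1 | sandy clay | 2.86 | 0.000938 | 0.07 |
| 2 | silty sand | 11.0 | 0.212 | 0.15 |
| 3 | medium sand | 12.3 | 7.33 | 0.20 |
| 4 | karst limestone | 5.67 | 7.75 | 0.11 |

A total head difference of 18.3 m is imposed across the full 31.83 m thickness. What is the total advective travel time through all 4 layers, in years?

With flow normal to the layers, continuity requires the same specific discharge q through every layer.
Σ(b_i/K_i) = 2.86/0.000938 + 11.0/0.212 + 12.3/7.33 + 5.67/7.75 = 3103 d.
q = Δh / Σ(b_i/K_i) = 18.3 / 3103 = 0.005897 m/day.
In each layer the seepage velocity is v_i = q/n_i, so the layer transit time is t_i = b_i·n_i / q:
  layer 1 (sandy clay): t_1 = 2.86 × 0.07 / 0.005897 = 33.95 d
  layer 2 (silty sand): t_2 = 11.0 × 0.15 / 0.005897 = 279.8 d
  layer 3 (medium sand): t_3 = 12.3 × 0.20 / 0.005897 = 417.2 d
  layer 4 (karst limestone): t_4 = 5.67 × 0.11 / 0.005897 = 105.8 d
Total t = Σ t_i = 836.7 days = 2.291 years.

2.29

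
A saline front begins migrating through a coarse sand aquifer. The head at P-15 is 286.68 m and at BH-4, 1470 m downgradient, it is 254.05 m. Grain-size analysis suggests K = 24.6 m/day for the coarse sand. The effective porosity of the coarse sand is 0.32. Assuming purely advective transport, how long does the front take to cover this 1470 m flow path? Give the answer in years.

Hydraulic gradient i = (286.68 − 254.05) / 1470 = 32.63 / 1470 = 0.02220.
Darcy flux q = K · i = 24.60 × 0.02220 = 0.5461 m/day.
Seepage velocity v = q / n_e = 0.5461 / 0.32 = 1.706 m/day.
Travel time t = L / v = 1470 / 1.706 = 861.5 days = 2.359 years.

2.36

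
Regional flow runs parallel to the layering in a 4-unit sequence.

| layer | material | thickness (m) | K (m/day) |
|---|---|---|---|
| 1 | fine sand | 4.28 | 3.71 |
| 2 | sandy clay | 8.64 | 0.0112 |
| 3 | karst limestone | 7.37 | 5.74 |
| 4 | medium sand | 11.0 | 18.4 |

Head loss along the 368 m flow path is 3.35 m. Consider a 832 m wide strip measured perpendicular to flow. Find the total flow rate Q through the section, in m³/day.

Flow is parallel to layering, so each bed carries its own Darcy discharge and the transmissivities add.
Σ(K_i·b_i) = 3.71×4.28 + 0.0112×8.64 + 5.74×7.37 + 18.4×11.0 = 260.7 m²/day.
Hydraulic gradient i = Δh / L = 3.35 / 368 = 0.009103.
Q = Σ(K_i·b_i) · W · i = 260.7 × 832 × 0.009103 = 1974 m³/day.

1970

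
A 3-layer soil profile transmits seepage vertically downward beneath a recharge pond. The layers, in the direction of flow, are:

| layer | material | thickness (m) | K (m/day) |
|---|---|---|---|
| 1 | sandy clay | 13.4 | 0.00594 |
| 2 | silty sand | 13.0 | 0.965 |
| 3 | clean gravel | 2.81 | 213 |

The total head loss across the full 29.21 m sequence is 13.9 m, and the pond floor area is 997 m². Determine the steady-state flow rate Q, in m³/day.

Flow is perpendicular to layering, so the layers act in series and the equivalent K is the thickness-weighted harmonic mean.
Total thickness L = 13.4 + 13.0 + 2.81 = 29.21 m.
Σ(b_i/K_i) = 13.4/0.00594 + 13.0/0.965 + 2.81/213 = 2269 d.
K_eq = L / Σ(b_i/K_i) = 29.21 / 2269 = 0.01287 m/day.
Q = K_eq · A · (Δh/L) = 0.01287 × 997 × (13.9/29.21) = 6.107 m³/day.

6.11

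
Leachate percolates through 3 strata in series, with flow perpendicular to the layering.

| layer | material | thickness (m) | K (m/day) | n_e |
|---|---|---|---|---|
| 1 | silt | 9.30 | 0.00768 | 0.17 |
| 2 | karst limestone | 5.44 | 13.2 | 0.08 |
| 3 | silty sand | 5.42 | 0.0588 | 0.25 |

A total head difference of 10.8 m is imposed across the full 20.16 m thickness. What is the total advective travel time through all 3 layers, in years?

With flow normal to the layers, continuity requires the same specific discharge q through every layer.
Σ(b_i/K_i) = 9.30/0.00768 + 5.44/13.2 + 5.42/0.0588 = 1304 d.
q = Δh / Σ(b_i/K_i) = 10.8 / 1304 = 0.008285 m/day.
In each layer the seepage velocity is v_i = q/n_i, so the layer transit time is t_i = b_i·n_i / q:
  layer 1 (silt): t_1 = 9.30 × 0.17 / 0.008285 = 190.8 d
  layer 2 (karst limestone): t_2 = 5.44 × 0.08 / 0.008285 = 52.53 d
  layer 3 (silty sand): t_3 = 5.42 × 0.25 / 0.008285 = 163.5 d
Total t = Σ t_i = 406.9 days = 1.114 years.

1.11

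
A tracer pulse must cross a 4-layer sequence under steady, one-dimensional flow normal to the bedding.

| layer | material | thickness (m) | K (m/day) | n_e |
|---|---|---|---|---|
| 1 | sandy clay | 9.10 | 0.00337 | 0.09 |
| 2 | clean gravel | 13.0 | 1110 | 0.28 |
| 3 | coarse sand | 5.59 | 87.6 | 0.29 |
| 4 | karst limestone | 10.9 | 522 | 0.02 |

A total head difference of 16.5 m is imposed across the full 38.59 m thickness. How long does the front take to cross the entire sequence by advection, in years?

2.82

With flow normal to the layers, continuity requires the same specific discharge q through every layer.
Σ(b_i/K_i) = 9.10/0.00337 + 13.0/1110 + 5.59/87.6 + 10.9/522 = 2700 d.
q = Δh / Σ(b_i/K_i) = 16.5 / 2700 = 0.006110 m/day.
In each layer the seepage velocity is v_i = q/n_i, so the layer transit time is t_i = b_i·n_i / q:
  layer 1 (sandy clay): t_1 = 9.10 × 0.09 / 0.006110 = 134.0 d
  layer 2 (clean gravel): t_2 = 13.0 × 0.28 / 0.006110 = 595.7 d
  layer 3 (coarse sand): t_3 = 5.59 × 0.29 / 0.006110 = 265.3 d
  layer 4 (karst limestone): t_4 = 10.9 × 0.02 / 0.006110 = 35.68 d
Total t = Σ t_i = 1031 days = 2.822 years.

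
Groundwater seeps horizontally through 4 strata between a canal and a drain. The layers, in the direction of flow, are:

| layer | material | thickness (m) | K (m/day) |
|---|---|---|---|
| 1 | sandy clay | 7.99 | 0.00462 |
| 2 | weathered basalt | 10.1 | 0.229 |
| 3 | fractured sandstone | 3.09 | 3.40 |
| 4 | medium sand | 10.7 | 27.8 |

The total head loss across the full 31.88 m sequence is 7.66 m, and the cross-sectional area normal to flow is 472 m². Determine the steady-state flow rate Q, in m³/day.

Flow is perpendicular to layering, so the layers act in series and the equivalent K is the thickness-weighted harmonic mean.
Total thickness L = 7.99 + 10.1 + 3.09 + 10.7 = 31.88 m.
Σ(b_i/K_i) = 7.99/0.00462 + 10.1/0.229 + 3.09/3.40 + 10.7/27.8 = 1775 d.
K_eq = L / Σ(b_i/K_i) = 31.88 / 1775 = 0.01796 m/day.
Q = K_eq · A · (Δh/L) = 0.01796 × 472 × (7.66/31.88) = 2.037 m³/day.

2.04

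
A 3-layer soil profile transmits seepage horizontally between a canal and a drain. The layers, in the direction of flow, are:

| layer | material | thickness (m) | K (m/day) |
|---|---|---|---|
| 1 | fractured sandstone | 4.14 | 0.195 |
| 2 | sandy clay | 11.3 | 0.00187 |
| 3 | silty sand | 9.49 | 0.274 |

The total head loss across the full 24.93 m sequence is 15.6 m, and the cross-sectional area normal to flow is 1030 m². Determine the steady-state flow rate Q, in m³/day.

2.63

Flow is perpendicular to layering, so the layers act in series and the equivalent K is the thickness-weighted harmonic mean.
Total thickness L = 4.14 + 11.3 + 9.49 = 24.93 m.
Σ(b_i/K_i) = 4.14/0.195 + 11.3/0.00187 + 9.49/0.274 = 6099 d.
K_eq = L / Σ(b_i/K_i) = 24.93 / 6099 = 0.004088 m/day.
Q = K_eq · A · (Δh/L) = 0.004088 × 1030 × (15.6/24.93) = 2.635 m³/day.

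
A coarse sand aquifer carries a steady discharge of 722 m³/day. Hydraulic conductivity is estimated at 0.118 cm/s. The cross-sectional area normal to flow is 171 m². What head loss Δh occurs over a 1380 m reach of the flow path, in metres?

Convert K: 0.118 cm/s × 864 = 102.0 m/day.
From Q = K·A·i, i = Q / (K·A) = 722 / (102.0 × 171.0) = 0.04141.
Head loss Δh = i · L = 0.04141 × 1380 = 57.15 m.

57.2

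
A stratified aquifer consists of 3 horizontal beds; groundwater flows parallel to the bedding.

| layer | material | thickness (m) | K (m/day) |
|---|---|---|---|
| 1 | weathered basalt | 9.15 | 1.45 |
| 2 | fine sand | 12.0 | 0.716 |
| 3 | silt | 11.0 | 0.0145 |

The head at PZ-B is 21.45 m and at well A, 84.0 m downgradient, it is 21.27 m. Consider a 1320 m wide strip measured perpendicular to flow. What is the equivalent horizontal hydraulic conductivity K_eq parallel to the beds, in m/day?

0.685

Flow is parallel to layering, so each bed carries its own Darcy discharge and the transmissivities add.
Σ(K_i·b_i) = 1.45×9.15 + 0.716×12.0 + 0.0145×11.0 = 22.02 m²/day.
Total thickness b = 32.15 m, so K_eq = Σ(K_i·b_i)/b = 0.6849 m/day.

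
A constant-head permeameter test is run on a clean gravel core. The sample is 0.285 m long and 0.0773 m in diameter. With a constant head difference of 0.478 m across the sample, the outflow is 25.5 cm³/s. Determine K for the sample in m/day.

280

Cross-sectional area A = π·(d/2)² = π × (0.0773/2)² = 0.004693 m².
Convert discharge: 25.5 cm³/s = 2.550e-05 m³/s.
Darcy's law rearranged: K = Q·L / (A·Δh) = 2.550e-05 × 0.285 / (0.004693 × 0.478) = 0.003240 m/s = 279.9 m/day.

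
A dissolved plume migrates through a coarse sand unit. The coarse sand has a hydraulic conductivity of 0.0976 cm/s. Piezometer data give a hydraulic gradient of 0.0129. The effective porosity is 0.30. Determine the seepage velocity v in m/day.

3.63

Convert K: 0.0976 cm/s × 864 = 84.33 m/day.
Hydraulic gradient i = 0.0129.
Darcy flux q = K · i = 84.33 × 0.01290 = 1.088 m/day.
Seepage velocity v = q / n_e = 1.088 / 0.30 = 3.626 m/day.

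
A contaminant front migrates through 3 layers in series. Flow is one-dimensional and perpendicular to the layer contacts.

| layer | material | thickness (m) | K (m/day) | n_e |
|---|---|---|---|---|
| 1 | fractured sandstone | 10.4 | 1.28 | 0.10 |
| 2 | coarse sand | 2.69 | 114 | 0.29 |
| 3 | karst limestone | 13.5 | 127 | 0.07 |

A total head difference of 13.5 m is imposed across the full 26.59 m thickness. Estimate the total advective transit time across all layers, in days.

With flow normal to the layers, continuity requires the same specific discharge q through every layer.
Σ(b_i/K_i) = 10.4/1.28 + 2.69/114 + 13.5/127 = 8.255 d.
q = Δh / Σ(b_i/K_i) = 13.5 / 8.255 = 1.635 m/day.
In each layer the seepage velocity is v_i = q/n_i, so the layer transit time is t_i = b_i·n_i / q:
  layer 1 (fractured sandstone): t_1 = 10.4 × 0.10 / 1.635 = 0.6359 d
  layer 2 (coarse sand): t_2 = 2.69 × 0.29 / 1.635 = 0.4770 d
  layer 3 (karst limestone): t_3 = 13.5 × 0.07 / 1.635 = 0.5778 d
Total t = Σ t_i = 1.691 days.

1.69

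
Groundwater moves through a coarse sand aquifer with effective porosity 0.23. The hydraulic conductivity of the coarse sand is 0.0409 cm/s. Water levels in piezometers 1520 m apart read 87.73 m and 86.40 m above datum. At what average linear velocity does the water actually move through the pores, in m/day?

0.134

Convert K: 0.0409 cm/s × 864 = 35.34 m/day.
Hydraulic gradient i = (87.73 − 86.40) / 1520 = 1.33 / 1520 = 0.0008750.
Darcy flux q = K · i = 35.34 × 0.0008750 = 0.03092 m/day.
Seepage velocity v = q / n_e = 0.03092 / 0.23 = 0.1344 m/day.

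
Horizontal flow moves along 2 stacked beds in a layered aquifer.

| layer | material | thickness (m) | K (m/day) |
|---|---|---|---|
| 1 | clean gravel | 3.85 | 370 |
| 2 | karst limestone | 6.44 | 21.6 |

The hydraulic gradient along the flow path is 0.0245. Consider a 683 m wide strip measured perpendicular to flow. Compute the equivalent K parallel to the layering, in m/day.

152

Flow is parallel to layering, so each bed carries its own Darcy discharge and the transmissivities add.
Σ(K_i·b_i) = 370×3.85 + 21.6×6.44 = 1564 m²/day.
Total thickness b = 10.29 m, so K_eq = Σ(K_i·b_i)/b = 152.0 m/day.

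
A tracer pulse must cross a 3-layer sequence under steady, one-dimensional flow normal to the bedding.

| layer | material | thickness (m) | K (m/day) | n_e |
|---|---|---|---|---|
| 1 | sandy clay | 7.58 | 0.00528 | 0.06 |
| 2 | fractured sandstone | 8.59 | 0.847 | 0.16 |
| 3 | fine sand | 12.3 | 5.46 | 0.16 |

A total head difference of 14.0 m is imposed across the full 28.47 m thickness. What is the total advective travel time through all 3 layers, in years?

1.08

With flow normal to the layers, continuity requires the same specific discharge q through every layer.
Σ(b_i/K_i) = 7.58/0.00528 + 8.59/0.847 + 12.3/5.46 = 1448 d.
q = Δh / Σ(b_i/K_i) = 14.0 / 1448 = 0.009669 m/day.
In each layer the seepage velocity is v_i = q/n_i, so the layer transit time is t_i = b_i·n_i / q:
  layer 1 (sandy clay): t_1 = 7.58 × 0.06 / 0.009669 = 47.04 d
  layer 2 (fractured sandstone): t_2 = 8.59 × 0.16 / 0.009669 = 142.2 d
  layer 3 (fine sand): t_3 = 12.3 × 0.16 / 0.009669 = 203.5 d
Total t = Σ t_i = 392.7 days = 1.075 years.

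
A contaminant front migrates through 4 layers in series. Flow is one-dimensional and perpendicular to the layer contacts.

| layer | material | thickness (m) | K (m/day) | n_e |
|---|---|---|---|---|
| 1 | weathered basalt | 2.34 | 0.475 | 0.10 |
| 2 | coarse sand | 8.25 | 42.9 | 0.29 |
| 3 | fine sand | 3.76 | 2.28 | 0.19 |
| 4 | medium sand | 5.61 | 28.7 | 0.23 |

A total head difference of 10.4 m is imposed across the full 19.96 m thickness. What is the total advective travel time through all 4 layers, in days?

3.10

With flow normal to the layers, continuity requires the same specific discharge q through every layer.
Σ(b_i/K_i) = 2.34/0.475 + 8.25/42.9 + 3.76/2.28 + 5.61/28.7 = 6.963 d.
q = Δh / Σ(b_i/K_i) = 10.4 / 6.963 = 1.494 m/day.
In each layer the seepage velocity is v_i = q/n_i, so the layer transit time is t_i = b_i·n_i / q:
  layer 1 (weathered basalt): t_1 = 2.34 × 0.10 / 1.494 = 0.1567 d
  layer 2 (coarse sand): t_2 = 8.25 × 0.29 / 1.494 = 1.602 d
  layer 3 (fine sand): t_3 = 3.76 × 0.19 / 1.494 = 0.4783 d
  layer 4 (medium sand): t_4 = 5.61 × 0.23 / 1.494 = 0.8639 d
Total t = Σ t_i = 3.101 days.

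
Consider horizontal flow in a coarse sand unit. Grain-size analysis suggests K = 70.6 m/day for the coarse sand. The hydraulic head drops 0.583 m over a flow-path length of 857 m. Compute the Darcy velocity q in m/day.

Hydraulic gradient i = Δh / L = 0.583 / 857 = 0.0006803.
Specific discharge q = K · i = 70.60 × 0.0006803 = 0.04803 m/day.

0.0480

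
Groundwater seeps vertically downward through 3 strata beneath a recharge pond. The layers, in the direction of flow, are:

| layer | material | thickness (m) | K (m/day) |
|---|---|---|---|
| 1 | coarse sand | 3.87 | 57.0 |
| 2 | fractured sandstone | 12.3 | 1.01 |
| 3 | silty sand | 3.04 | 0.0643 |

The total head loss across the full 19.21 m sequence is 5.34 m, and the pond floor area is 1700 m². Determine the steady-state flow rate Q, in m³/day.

153

Flow is perpendicular to layering, so the layers act in series and the equivalent K is the thickness-weighted harmonic mean.
Total thickness L = 3.87 + 12.3 + 3.04 = 19.21 m.
Σ(b_i/K_i) = 3.87/57.0 + 12.3/1.01 + 3.04/0.0643 = 59.52 d.
K_eq = L / Σ(b_i/K_i) = 19.21 / 59.52 = 0.3227 m/day.
Q = K_eq · A · (Δh/L) = 0.3227 × 1700 × (5.34/19.21) = 152.5 m³/day.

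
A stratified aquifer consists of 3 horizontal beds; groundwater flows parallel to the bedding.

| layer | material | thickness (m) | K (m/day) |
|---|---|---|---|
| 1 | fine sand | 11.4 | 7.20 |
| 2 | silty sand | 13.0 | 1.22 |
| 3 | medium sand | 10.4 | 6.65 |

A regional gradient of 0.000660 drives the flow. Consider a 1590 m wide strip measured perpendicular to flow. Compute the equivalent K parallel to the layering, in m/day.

4.80

Flow is parallel to layering, so each bed carries its own Darcy discharge and the transmissivities add.
Σ(K_i·b_i) = 7.20×11.4 + 1.22×13.0 + 6.65×10.4 = 167.1 m²/day.
Total thickness b = 34.80 m, so K_eq = Σ(K_i·b_i)/b = 4.802 m/day.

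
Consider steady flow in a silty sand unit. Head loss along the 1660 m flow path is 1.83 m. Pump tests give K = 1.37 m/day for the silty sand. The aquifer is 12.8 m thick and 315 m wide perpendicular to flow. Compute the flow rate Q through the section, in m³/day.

Cross-sectional area A = 315 × 12.8 = 4032 m².
Hydraulic gradient i = Δh / L = 1.83 / 1660 = 0.001102.
Darcy's law: Q = K · A · i = 1.370 × 4032 × 0.001102 = 6.090 m³/day.

6.09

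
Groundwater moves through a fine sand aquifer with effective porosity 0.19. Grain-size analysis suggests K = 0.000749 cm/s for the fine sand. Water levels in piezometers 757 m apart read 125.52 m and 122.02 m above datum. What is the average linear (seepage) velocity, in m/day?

Convert K: 0.000749 cm/s × 864 = 0.6471 m/day.
Hydraulic gradient i = (125.52 − 122.02) / 757 = 3.5 / 757 = 0.004624.
Darcy flux q = K · i = 0.6471 × 0.004624 = 0.002992 m/day.
Seepage velocity v = q / n_e = 0.002992 / 0.19 = 0.01575 m/day.

0.0157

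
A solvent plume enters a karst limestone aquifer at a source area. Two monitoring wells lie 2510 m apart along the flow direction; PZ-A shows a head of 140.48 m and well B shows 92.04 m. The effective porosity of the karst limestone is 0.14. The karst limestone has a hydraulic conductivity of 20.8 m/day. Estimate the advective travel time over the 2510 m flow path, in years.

Hydraulic gradient i = (140.48 − 92.04) / 2510 = 48.44 / 2510 = 0.01930.
Darcy flux q = K · i = 20.80 × 0.01930 = 0.4014 m/day.
Seepage velocity v = q / n_e = 0.4014 / 0.14 = 2.867 m/day.
Travel time t = L / v = 2510 / 2.867 = 875.4 days = 2.397 years.

2.40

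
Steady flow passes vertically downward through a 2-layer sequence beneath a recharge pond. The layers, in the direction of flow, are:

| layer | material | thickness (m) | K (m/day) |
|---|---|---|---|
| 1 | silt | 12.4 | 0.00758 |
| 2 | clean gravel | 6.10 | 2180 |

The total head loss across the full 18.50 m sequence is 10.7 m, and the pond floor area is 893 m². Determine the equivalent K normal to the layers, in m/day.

0.0113

Flow is perpendicular to layering, so the layers act in series and the equivalent K is the thickness-weighted harmonic mean.
Total thickness L = 12.4 + 6.10 = 18.50 m.
Σ(b_i/K_i) = 12.4/0.00758 + 6.10/2180 = 1636 d.
K_eq = L / Σ(b_i/K_i) = 18.50 / 1636 = 0.01131 m/day.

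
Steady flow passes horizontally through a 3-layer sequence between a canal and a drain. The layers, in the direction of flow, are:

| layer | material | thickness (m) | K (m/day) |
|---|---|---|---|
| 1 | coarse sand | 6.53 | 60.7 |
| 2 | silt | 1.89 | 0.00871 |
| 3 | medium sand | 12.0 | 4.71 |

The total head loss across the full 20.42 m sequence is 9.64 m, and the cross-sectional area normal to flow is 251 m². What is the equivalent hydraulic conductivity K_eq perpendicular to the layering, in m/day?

0.0930

Flow is perpendicular to layering, so the layers act in series and the equivalent K is the thickness-weighted harmonic mean.
Total thickness L = 6.53 + 1.89 + 12.0 = 20.42 m.
Σ(b_i/K_i) = 6.53/60.7 + 1.89/0.00871 + 12.0/4.71 = 219.6 d.
K_eq = L / Σ(b_i/K_i) = 20.42 / 219.6 = 0.09297 m/day.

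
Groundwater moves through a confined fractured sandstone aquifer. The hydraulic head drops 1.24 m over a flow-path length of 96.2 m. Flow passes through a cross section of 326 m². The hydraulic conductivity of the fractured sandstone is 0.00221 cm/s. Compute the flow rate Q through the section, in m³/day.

Convert K: 0.00221 cm/s × 864 = 1.909 m/day.
Hydraulic gradient i = Δh / L = 1.24 / 96.2 = 0.01289.
Darcy's law: Q = K · A · i = 1.909 × 326.0 × 0.01289 = 8.024 m³/day.

8.02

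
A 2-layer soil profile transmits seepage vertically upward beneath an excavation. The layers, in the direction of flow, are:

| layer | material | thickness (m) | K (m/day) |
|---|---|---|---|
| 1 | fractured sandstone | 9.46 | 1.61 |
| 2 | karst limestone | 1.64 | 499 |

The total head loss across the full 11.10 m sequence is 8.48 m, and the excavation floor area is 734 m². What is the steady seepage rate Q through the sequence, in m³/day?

Flow is perpendicular to layering, so the layers act in series and the equivalent K is the thickness-weighted harmonic mean.
Total thickness L = 9.46 + 1.64 = 11.10 m.
Σ(b_i/K_i) = 9.46/1.61 + 1.64/499 = 5.879 d.
K_eq = L / Σ(b_i/K_i) = 11.10 / 5.879 = 1.888 m/day.
Q = K_eq · A · (Δh/L) = 1.888 × 734 × (8.48/11.10) = 1059 m³/day.

1060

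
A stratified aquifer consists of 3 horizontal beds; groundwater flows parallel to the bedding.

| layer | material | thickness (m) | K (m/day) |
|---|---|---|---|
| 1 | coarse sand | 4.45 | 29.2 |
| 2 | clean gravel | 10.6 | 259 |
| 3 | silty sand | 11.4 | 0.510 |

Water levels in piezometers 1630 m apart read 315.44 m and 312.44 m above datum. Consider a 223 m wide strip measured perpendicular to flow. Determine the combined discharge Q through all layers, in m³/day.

1180

Flow is parallel to layering, so each bed carries its own Darcy discharge and the transmissivities add.
Σ(K_i·b_i) = 29.2×4.45 + 259×10.6 + 0.510×11.4 = 2881 m²/day.
Hydraulic gradient i = (315.44 − 312.44) / 1630 = 3 / 1630 = 0.001840.
Q = Σ(K_i·b_i) · W · i = 2881 × 223 × 0.001840 = 1183 m³/day.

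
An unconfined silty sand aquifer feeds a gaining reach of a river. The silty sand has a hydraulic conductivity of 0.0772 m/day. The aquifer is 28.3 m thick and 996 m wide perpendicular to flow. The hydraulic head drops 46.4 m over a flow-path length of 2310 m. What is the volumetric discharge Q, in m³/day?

Cross-sectional area A = 996 × 28.3 = 28187 m².
Hydraulic gradient i = Δh / L = 46.4 / 2310 = 0.02009.
Darcy's law: Q = K · A · i = 0.07720 × 28187 × 0.02009 = 43.71 m³/day.

43.7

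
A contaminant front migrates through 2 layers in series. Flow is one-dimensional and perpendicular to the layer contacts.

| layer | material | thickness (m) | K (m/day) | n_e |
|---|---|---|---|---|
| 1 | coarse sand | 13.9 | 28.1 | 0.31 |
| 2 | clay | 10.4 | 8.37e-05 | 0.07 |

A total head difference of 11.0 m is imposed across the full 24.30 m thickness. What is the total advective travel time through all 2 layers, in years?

156

With flow normal to the layers, continuity requires the same specific discharge q through every layer.
Σ(b_i/K_i) = 13.9/28.1 + 10.4/8.37e-05 = 1.243e+05 d.
q = Δh / Σ(b_i/K_i) = 11.0 / 1.243e+05 = 8.853e-05 m/day.
In each layer the seepage velocity is v_i = q/n_i, so the layer transit time is t_i = b_i·n_i / q:
  layer 1 (coarse sand): t_1 = 13.9 × 0.31 / 8.853e-05 = 48674 d
  layer 2 (clay): t_2 = 10.4 × 0.07 / 8.853e-05 = 8223 d
Total t = Σ t_i = 56897 days = 155.8 years.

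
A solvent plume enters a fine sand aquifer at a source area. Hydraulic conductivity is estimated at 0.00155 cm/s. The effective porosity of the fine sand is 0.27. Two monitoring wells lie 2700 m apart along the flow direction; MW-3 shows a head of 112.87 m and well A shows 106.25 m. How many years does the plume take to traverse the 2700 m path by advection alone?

608

Convert K: 0.00155 cm/s × 864 = 1.339 m/day.
Hydraulic gradient i = (112.87 − 106.25) / 2700 = 6.62 / 2700 = 0.002452.
Darcy flux q = K · i = 1.339 × 0.002452 = 0.003284 m/day.
Seepage velocity v = q / n_e = 0.003284 / 0.27 = 0.01216 m/day.
Travel time t = L / v = 2700 / 0.01216 = 2.220e+05 days = 607.9 years.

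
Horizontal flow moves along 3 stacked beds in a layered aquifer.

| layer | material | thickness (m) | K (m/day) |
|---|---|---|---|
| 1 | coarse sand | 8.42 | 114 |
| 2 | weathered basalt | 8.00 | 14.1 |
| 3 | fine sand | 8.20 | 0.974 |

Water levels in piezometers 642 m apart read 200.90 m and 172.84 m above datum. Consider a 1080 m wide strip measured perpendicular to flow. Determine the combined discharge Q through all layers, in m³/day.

51000

Flow is parallel to layering, so each bed carries its own Darcy discharge and the transmissivities add.
Σ(K_i·b_i) = 114×8.42 + 14.1×8.00 + 0.974×8.20 = 1081 m²/day.
Hydraulic gradient i = (200.90 − 172.84) / 642 = 28.06 / 642 = 0.04371.
Q = Σ(K_i·b_i) · W · i = 1081 × 1080 × 0.04371 = 51012 m³/day.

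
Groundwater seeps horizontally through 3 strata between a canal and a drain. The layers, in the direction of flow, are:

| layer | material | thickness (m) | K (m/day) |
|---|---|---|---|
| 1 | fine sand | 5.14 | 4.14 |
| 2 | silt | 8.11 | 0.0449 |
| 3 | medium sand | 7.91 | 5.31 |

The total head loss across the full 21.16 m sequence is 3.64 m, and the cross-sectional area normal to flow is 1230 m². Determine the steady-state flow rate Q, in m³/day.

24.4

Flow is perpendicular to layering, so the layers act in series and the equivalent K is the thickness-weighted harmonic mean.
Total thickness L = 5.14 + 8.11 + 7.91 = 21.16 m.
Σ(b_i/K_i) = 5.14/4.14 + 8.11/0.0449 + 7.91/5.31 = 183.4 d.
K_eq = L / Σ(b_i/K_i) = 21.16 / 183.4 = 0.1154 m/day.
Q = K_eq · A · (Δh/L) = 0.1154 × 1230 × (3.64/21.16) = 24.42 m³/day.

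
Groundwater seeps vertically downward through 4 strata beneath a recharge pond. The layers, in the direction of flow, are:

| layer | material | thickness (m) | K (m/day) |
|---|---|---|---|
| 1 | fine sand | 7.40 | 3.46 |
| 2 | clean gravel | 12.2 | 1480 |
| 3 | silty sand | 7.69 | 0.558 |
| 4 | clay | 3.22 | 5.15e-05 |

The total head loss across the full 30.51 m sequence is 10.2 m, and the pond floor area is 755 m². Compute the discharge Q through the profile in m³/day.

Flow is perpendicular to layering, so the layers act in series and the equivalent K is the thickness-weighted harmonic mean.
Total thickness L = 7.40 + 12.2 + 7.69 + 3.22 = 30.51 m.
Σ(b_i/K_i) = 7.40/3.46 + 12.2/1480 + 7.69/0.558 + 3.22/5.15e-05 = 62540 d.
K_eq = L / Σ(b_i/K_i) = 30.51 / 62540 = 0.0004878 m/day.
Q = K_eq · A · (Δh/L) = 0.0004878 × 755 × (10.2/30.51) = 0.1231 m³/day.

0.123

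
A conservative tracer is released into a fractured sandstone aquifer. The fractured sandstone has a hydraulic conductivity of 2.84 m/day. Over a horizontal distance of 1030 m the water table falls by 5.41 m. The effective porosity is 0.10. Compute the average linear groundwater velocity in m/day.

Hydraulic gradient i = Δh / L = 5.41 / 1030 = 0.005252.
Darcy flux q = K · i = 2.840 × 0.005252 = 0.01492 m/day.
Seepage velocity v = q / n_e = 0.01492 / 0.10 = 0.1492 m/day.

0.149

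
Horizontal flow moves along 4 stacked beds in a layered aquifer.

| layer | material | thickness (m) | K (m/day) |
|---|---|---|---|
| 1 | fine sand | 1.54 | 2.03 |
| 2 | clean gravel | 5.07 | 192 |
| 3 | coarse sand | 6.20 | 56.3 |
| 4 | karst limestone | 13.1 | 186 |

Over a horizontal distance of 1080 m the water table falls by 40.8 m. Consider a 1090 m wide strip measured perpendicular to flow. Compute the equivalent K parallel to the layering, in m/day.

Flow is parallel to layering, so each bed carries its own Darcy discharge and the transmissivities add.
Σ(K_i·b_i) = 2.03×1.54 + 192×5.07 + 56.3×6.20 + 186×13.1 = 3762 m²/day.
Total thickness b = 25.91 m, so K_eq = Σ(K_i·b_i)/b = 145.2 m/day.

145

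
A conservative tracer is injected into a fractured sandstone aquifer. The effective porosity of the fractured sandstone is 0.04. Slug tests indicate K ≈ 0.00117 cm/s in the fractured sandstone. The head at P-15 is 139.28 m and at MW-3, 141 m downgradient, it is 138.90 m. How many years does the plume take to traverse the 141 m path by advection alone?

Convert K: 0.00117 cm/s × 864 = 1.011 m/day.
Hydraulic gradient i = (139.28 − 138.90) / 141 = 0.38 / 141 = 0.002695.
Darcy flux q = K · i = 1.011 × 0.002695 = 0.002724 m/day.
Seepage velocity v = q / n_e = 0.002724 / 0.04 = 0.06811 m/day.
Travel time t = L / v = 141 / 0.06811 = 2070 days = 5.668 years.

5.67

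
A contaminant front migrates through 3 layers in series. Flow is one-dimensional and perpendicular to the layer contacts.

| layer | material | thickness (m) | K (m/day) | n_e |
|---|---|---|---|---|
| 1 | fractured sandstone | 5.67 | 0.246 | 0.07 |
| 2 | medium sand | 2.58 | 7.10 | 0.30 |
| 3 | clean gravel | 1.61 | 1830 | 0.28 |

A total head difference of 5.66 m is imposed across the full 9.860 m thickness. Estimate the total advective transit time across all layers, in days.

6.71

With flow normal to the layers, continuity requires the same specific discharge q through every layer.
Σ(b_i/K_i) = 5.67/0.246 + 2.58/7.10 + 1.61/1830 = 23.41 d.
q = Δh / Σ(b_i/K_i) = 5.66 / 23.41 = 0.2417 m/day.
In each layer the seepage velocity is v_i = q/n_i, so the layer transit time is t_i = b_i·n_i / q:
  layer 1 (fractured sandstone): t_1 = 5.67 × 0.07 / 0.2417 = 1.642 d
  layer 2 (medium sand): t_2 = 2.58 × 0.30 / 0.2417 = 3.202 d
  layer 3 (clean gravel): t_3 = 1.61 × 0.28 / 0.2417 = 1.865 d
Total t = Σ t_i = 6.708 days.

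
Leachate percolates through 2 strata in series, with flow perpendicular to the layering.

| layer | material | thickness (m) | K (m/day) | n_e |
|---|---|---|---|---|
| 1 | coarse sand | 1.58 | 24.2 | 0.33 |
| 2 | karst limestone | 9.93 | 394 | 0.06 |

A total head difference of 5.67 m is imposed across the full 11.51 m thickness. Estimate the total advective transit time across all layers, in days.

With flow normal to the layers, continuity requires the same specific discharge q through every layer.
Σ(b_i/K_i) = 1.58/24.2 + 9.93/394 = 0.09049 d.
q = Δh / Σ(b_i/K_i) = 5.67 / 0.09049 = 62.66 m/day.
In each layer the seepage velocity is v_i = q/n_i, so the layer transit time is t_i = b_i·n_i / q:
  layer 1 (coarse sand): t_1 = 1.58 × 0.33 / 62.66 = 0.008321 d
  layer 2 (karst limestone): t_2 = 9.93 × 0.06 / 62.66 = 0.009509 d
Total t = Σ t_i = 0.01783 days.

0.0178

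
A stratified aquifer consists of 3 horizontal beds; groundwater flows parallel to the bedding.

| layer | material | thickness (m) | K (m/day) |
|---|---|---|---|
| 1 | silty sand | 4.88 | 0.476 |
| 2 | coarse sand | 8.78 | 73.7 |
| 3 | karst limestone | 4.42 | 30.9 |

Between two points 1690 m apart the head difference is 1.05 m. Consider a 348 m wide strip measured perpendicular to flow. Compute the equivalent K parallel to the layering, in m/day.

Flow is parallel to layering, so each bed carries its own Darcy discharge and the transmissivities add.
Σ(K_i·b_i) = 0.476×4.88 + 73.7×8.78 + 30.9×4.42 = 786.0 m²/day.
Total thickness b = 18.08 m, so K_eq = Σ(K_i·b_i)/b = 43.47 m/day.

43.5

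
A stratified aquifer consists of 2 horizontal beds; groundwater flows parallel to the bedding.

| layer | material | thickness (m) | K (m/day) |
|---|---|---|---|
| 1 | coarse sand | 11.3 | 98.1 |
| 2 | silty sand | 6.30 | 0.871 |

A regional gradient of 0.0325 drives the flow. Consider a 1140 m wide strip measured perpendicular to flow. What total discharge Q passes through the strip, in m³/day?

41300

Flow is parallel to layering, so each bed carries its own Darcy discharge and the transmissivities add.
Σ(K_i·b_i) = 98.1×11.3 + 0.871×6.30 = 1114 m²/day.
Hydraulic gradient i = 0.0325.
Q = Σ(K_i·b_i) · W · i = 1114 × 1140 × 0.03250 = 41274 m³/day.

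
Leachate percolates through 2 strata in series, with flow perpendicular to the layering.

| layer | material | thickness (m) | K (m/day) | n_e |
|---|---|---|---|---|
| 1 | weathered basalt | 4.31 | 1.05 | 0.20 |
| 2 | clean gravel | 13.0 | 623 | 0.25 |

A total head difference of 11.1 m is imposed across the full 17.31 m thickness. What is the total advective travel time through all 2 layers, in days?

With flow normal to the layers, continuity requires the same specific discharge q through every layer.
Σ(b_i/K_i) = 4.31/1.05 + 13.0/623 = 4.126 d.
q = Δh / Σ(b_i/K_i) = 11.1 / 4.126 = 2.690 m/day.
In each layer the seepage velocity is v_i = q/n_i, so the layer transit time is t_i = b_i·n_i / q:
  layer 1 (weathered basalt): t_1 = 4.31 × 0.20 / 2.690 = 0.3204 d
  layer 2 (clean gravel): t_2 = 13.0 × 0.25 / 2.690 = 1.208 d
Total t = Σ t_i = 1.528 days.

1.53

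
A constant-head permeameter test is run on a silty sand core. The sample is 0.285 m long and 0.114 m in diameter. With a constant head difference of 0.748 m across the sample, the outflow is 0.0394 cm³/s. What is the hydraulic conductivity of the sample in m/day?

0.127

Cross-sectional area A = π·(d/2)² = π × (0.114/2)² = 0.01021 m².
Convert discharge: 0.0394 cm³/s = 3.940e-08 m³/s.
Darcy's law rearranged: K = Q·L / (A·Δh) = 3.940e-08 × 0.285 / (0.01021 × 0.748) = 1.471e-06 m/s = 0.1271 m/day.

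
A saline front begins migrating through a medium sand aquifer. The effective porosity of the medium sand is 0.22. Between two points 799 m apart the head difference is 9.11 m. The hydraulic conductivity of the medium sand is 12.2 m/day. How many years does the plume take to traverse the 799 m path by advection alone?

Hydraulic gradient i = Δh / L = 9.11 / 799 = 0.01140.
Darcy flux q = K · i = 12.20 × 0.01140 = 0.1391 m/day.
Seepage velocity v = q / n_e = 0.1391 / 0.22 = 0.6323 m/day.
Travel time t = L / v = 799 / 0.6323 = 1264 days = 3.460 years.

3.46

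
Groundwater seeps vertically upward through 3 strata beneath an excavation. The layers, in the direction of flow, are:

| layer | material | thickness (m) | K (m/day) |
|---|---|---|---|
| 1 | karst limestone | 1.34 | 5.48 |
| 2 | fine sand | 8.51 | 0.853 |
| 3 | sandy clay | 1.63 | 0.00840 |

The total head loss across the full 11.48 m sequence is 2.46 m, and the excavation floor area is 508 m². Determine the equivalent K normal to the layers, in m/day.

Flow is perpendicular to layering, so the layers act in series and the equivalent K is the thickness-weighted harmonic mean.
Total thickness L = 1.34 + 8.51 + 1.63 = 11.48 m.
Σ(b_i/K_i) = 1.34/5.48 + 8.51/0.853 + 1.63/0.00840 = 204.3 d.
K_eq = L / Σ(b_i/K_i) = 11.48 / 204.3 = 0.05620 m/day.

0.0562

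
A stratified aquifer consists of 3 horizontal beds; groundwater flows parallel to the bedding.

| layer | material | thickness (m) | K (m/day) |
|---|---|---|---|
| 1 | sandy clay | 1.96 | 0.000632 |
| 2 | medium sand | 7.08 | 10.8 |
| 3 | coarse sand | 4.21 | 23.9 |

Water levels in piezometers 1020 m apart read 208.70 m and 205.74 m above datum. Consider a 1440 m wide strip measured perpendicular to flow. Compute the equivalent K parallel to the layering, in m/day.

13.4

Flow is parallel to layering, so each bed carries its own Darcy discharge and the transmissivities add.
Σ(K_i·b_i) = 0.000632×1.96 + 10.8×7.08 + 23.9×4.21 = 177.1 m²/day.
Total thickness b = 13.25 m, so K_eq = Σ(K_i·b_i)/b = 13.36 m/day.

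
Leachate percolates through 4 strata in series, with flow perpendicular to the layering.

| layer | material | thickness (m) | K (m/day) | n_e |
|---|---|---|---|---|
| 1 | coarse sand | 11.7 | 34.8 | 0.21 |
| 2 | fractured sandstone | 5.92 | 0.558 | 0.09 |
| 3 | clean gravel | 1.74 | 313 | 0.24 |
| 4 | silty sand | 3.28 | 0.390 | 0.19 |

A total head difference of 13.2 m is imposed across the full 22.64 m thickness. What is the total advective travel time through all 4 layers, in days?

5.91

With flow normal to the layers, continuity requires the same specific discharge q through every layer.
Σ(b_i/K_i) = 11.7/34.8 + 5.92/0.558 + 1.74/313 + 3.28/0.390 = 19.36 d.
q = Δh / Σ(b_i/K_i) = 13.2 / 19.36 = 0.6818 m/day.
In each layer the seepage velocity is v_i = q/n_i, so the layer transit time is t_i = b_i·n_i / q:
  layer 1 (coarse sand): t_1 = 11.7 × 0.21 / 0.6818 = 3.604 d
  layer 2 (fractured sandstone): t_2 = 5.92 × 0.09 / 0.6818 = 0.7815 d
  layer 3 (clean gravel): t_3 = 1.74 × 0.24 / 0.6818 = 0.6125 d
  layer 4 (silty sand): t_4 = 3.28 × 0.19 / 0.6818 = 0.9141 d
Total t = Σ t_i = 5.912 days.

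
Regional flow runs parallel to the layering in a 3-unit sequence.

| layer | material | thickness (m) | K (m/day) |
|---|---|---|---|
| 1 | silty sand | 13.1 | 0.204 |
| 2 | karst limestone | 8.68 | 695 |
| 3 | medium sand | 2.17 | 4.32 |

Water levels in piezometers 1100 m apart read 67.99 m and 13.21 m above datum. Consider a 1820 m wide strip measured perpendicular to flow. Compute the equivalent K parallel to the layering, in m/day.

Flow is parallel to layering, so each bed carries its own Darcy discharge and the transmissivities add.
Σ(K_i·b_i) = 0.204×13.1 + 695×8.68 + 4.32×2.17 = 6045 m²/day.
Total thickness b = 23.95 m, so K_eq = Σ(K_i·b_i)/b = 252.4 m/day.

252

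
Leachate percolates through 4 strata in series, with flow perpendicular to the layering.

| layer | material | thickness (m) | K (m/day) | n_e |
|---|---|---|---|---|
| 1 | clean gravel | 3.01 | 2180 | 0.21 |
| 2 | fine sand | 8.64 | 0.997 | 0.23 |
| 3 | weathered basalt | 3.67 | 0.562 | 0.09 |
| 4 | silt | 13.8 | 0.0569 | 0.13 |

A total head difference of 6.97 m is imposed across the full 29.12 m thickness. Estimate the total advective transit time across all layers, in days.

With flow normal to the layers, continuity requires the same specific discharge q through every layer.
Σ(b_i/K_i) = 3.01/2180 + 8.64/0.997 + 3.67/0.562 + 13.8/0.0569 = 257.7 d.
q = Δh / Σ(b_i/K_i) = 6.97 / 257.7 = 0.02704 m/day.
In each layer the seepage velocity is v_i = q/n_i, so the layer transit time is t_i = b_i·n_i / q:
  layer 1 (clean gravel): t_1 = 3.01 × 0.21 / 0.02704 = 23.37 d
  layer 2 (fine sand): t_2 = 8.64 × 0.23 / 0.02704 = 73.48 d
  layer 3 (weathered basalt): t_3 = 3.67 × 0.09 / 0.02704 = 12.21 d
  layer 4 (silt): t_4 = 13.8 × 0.13 / 0.02704 = 66.34 d
Total t = Σ t_i = 175.4 days.

175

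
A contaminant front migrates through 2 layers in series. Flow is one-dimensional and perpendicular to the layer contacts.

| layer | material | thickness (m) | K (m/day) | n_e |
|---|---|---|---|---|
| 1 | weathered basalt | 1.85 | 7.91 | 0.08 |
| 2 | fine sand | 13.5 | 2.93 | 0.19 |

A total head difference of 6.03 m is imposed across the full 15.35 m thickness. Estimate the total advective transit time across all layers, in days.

With flow normal to the layers, continuity requires the same specific discharge q through every layer.
Σ(b_i/K_i) = 1.85/7.91 + 13.5/2.93 = 4.841 d.
q = Δh / Σ(b_i/K_i) = 6.03 / 4.841 = 1.246 m/day.
In each layer the seepage velocity is v_i = q/n_i, so the layer transit time is t_i = b_i·n_i / q:
  layer 1 (weathered basalt): t_1 = 1.85 × 0.08 / 1.246 = 0.1188 d
  layer 2 (fine sand): t_2 = 13.5 × 0.19 / 1.246 = 2.059 d
Total t = Σ t_i = 2.178 days.

2.18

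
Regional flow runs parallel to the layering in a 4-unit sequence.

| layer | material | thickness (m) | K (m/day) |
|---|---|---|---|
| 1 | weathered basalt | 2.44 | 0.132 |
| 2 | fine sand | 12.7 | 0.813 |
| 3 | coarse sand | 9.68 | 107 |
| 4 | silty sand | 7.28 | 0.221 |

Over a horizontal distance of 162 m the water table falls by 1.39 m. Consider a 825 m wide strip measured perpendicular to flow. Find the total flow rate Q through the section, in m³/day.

Flow is parallel to layering, so each bed carries its own Darcy discharge and the transmissivities add.
Σ(K_i·b_i) = 0.132×2.44 + 0.813×12.7 + 107×9.68 + 0.221×7.28 = 1048 m²/day.
Hydraulic gradient i = Δh / L = 1.39 / 162 = 0.008580.
Q = Σ(K_i·b_i) · W · i = 1048 × 825 × 0.008580 = 7419 m³/day.

7420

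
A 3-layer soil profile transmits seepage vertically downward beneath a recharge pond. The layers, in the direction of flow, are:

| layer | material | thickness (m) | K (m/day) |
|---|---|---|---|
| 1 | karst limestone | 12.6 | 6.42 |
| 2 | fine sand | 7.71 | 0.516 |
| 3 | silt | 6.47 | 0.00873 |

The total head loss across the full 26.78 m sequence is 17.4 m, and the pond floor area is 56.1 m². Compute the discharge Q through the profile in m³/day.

Flow is perpendicular to layering, so the layers act in series and the equivalent K is the thickness-weighted harmonic mean.
Total thickness L = 12.6 + 7.71 + 6.47 = 26.78 m.
Σ(b_i/K_i) = 12.6/6.42 + 7.71/0.516 + 6.47/0.00873 = 758.0 d.
K_eq = L / Σ(b_i/K_i) = 26.78 / 758.0 = 0.03533 m/day.
Q = K_eq · A · (Δh/L) = 0.03533 × 56.1 × (17.4/26.78) = 1.288 m³/day.

1.29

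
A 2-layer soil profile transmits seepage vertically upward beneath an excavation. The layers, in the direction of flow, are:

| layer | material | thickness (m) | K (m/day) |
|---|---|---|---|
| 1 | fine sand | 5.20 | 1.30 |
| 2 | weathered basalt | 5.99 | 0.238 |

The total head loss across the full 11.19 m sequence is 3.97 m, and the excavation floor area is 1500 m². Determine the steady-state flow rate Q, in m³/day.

Flow is perpendicular to layering, so the layers act in series and the equivalent K is the thickness-weighted harmonic mean.
Total thickness L = 5.20 + 5.99 = 11.19 m.
Σ(b_i/K_i) = 5.20/1.30 + 5.99/0.238 = 29.17 d.
K_eq = L / Σ(b_i/K_i) = 11.19 / 29.17 = 0.3836 m/day.
Q = K_eq · A · (Δh/L) = 0.3836 × 1500 × (3.97/11.19) = 204.2 m³/day.

204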